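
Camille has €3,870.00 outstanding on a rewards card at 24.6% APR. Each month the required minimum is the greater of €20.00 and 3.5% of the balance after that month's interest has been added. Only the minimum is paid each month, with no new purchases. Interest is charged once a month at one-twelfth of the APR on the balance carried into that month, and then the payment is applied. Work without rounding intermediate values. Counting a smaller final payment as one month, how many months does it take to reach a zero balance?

Monthly rate r = 24.6%/12 = 2.05% = 0.0205.
While 3.5% of the post-interest balance exceeds €20.00, each month B ← (B·(1+r))·(1 − 0.035), i.e. B shrinks by the factor (1+r)·0.965 = 0.98478.
This holds for months 1–127. Entering month 128 the balance is €551.99; 3.5% of the post-interest balance is now below €20.00, so the flat €20.00 minimum applies from here.
From month 128 a fixed €20.00 at rate r clears €551.99 in 42 more payments. Total: 127 + 42 = 169 months.

169 months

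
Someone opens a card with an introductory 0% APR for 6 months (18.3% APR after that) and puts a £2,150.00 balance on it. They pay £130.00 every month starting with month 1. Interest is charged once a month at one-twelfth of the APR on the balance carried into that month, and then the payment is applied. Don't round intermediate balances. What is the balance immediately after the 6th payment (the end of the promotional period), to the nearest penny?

Promo months 1–6 at r₀ = 0%/12 = 0; months 7+ at r₁ = 18.3%/12 = 0.01525.
After month 6 (no interest yet): B = £2,150.00 − 6·£130.00 = £1,370.00.

£1,370.00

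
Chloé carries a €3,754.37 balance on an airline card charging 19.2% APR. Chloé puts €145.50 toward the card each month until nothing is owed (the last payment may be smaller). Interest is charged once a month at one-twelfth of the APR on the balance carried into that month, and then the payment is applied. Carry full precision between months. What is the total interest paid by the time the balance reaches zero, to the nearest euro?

Monthly rate r = 19.2%/12 = 1.6% = 0.016.
Payoff takes n = ⌈−ln(1 − rB₀/P)/ln(1+r)⌉ = ⌈33.545⌉ = 34 payments; the last is €79.64.
Total paid = 33·€145.50 + €79.64 = €4,881.14.
Total interest = total paid − principal = €4,881.14 − €3,754.37 = €1,126.77.

€1,127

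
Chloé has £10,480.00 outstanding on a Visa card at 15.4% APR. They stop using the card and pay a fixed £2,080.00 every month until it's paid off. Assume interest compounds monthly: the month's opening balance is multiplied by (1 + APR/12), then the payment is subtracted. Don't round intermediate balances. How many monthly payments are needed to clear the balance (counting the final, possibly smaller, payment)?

Monthly rate r = 15.4%/12 = 1.28333% = 0.0128333.
Recurrence: B ← B·(1+r) − £2,080.00.
Month 1: interest £134.49; balance after payment £8,534.49.
Month 2: interest £109.53; balance after payment £6,564.02.
Month 3: interest £84.24; balance after payment £4,568.26.
Month 4: interest £58.63; balance after payment £2,546.88.
Month 5: interest £32.69; balance after payment £499.57.
Month 6: interest £6.41; balance after payment £0.00.

6 payments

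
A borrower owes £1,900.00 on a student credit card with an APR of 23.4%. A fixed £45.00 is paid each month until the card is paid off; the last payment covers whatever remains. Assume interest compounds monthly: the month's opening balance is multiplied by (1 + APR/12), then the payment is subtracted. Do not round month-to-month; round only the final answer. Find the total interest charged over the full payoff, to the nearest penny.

Monthly rate r = 23.4%/12 = 1.95% = 0.0195.
Payoff takes n = ⌈−ln(1 − rB₀/P)/ln(1+r)⌉ = ⌈89.761⌉ = 90 payments; the last is £34.32.
Total paid = 89·£45.00 + £34.32 = £4,039.32.
Total interest = total paid − principal = £4,039.32 − £1,900.00 = £2,139.32.

£2,139.32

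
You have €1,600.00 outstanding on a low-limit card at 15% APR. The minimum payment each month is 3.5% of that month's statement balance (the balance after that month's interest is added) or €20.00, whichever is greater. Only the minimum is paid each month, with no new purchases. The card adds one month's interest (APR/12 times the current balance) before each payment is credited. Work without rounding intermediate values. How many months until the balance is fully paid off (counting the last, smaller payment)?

80 months

Monthly rate r = 15%/12 = 1.25% = 0.0125.
While 3.5% of the post-interest balance exceeds €20.00, each month B ← (B·(1+r))·(1 − 0.035), i.e. B shrinks by the factor (1+r)·0.965 = 0.97706.
This holds for months 1–45. Entering month 46 the balance is €563.15; 3.5% of the post-interest balance is now below €20.00, so the flat €20.00 minimum applies from here.
From month 46 a fixed €20.00 at rate r clears €563.15 in 35 more payments. Total: 45 + 35 = 80 months.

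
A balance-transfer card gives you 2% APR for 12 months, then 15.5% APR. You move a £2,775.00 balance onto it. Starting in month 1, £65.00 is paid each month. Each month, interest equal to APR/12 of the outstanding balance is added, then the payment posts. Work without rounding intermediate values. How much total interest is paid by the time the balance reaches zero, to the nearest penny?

Promo months 1–12 at r₀ = 2%/12 = 0.00166667; months 13+ at r₁ = 15.5%/12 = 0.0129167.
After month 12: iterate B ← B·(1+r₀) − £65.00 for 12 months → £2,043.82.
Then at r₁ with £65.00/mo: n₂ = −ln(1 − r₁·B/P)/ln(1+r₁) ≈ 40.60 → 41 more payments.
Total paid = 52·£65.00 + £39.40 = £3,419.40; interest = £3,419.40 − £2,775.00 = £644.40.

£644.40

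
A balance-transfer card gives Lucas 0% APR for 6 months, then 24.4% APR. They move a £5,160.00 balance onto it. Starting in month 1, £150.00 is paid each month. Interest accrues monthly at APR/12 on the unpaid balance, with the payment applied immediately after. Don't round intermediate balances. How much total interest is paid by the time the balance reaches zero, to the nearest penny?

Promo months 1–6 at r₀ = 0%/12 = 0; months 7+ at r₁ = 24.4%/12 = 0.0203333.
After month 6 (no interest yet): B = £5,160.00 − 6·£150.00 = £4,260.00.
Then at r₁ with £150.00/mo: n₂ = −ln(1 − r₁·B/P)/ln(1+r₁) ≈ 42.80 → 43 more payments.
Total paid = 48·£150.00 + £119.87 = £7,319.87; interest = £7,319.87 − £5,160.00 = £2,159.87.

£2,159.87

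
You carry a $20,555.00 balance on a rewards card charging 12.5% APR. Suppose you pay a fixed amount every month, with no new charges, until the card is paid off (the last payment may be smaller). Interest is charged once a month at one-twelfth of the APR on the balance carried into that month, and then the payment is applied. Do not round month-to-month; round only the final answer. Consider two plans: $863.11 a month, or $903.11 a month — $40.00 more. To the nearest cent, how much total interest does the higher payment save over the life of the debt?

$164.36

Monthly rate r = 12.5%/12 = 1.04167% = 0.0104167.
At $863.11/mo: n = ⌈−ln(1 − rB₀/P)/ln(1+r)⌉ = 28 payments (last $444.32); total interest = total paid − $20,555.00 = $3,193.29.
At $903.11/mo: 27 payments (last $103.07); total interest $3,028.93.
Interest saved = $3,193.29 − $3,028.93 = $164.36.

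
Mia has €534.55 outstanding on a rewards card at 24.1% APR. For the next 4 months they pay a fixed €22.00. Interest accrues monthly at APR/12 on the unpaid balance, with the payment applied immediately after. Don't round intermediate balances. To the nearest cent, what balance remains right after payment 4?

€488.12

Monthly rate r = 24.1%/12 = 2.00833% = 0.0200833.
Each month: B ← B·(1+r) − €22.00.
Month 1: interest €10.74; balance after payment €523.29.
Month 2: interest €10.51; balance after payment €511.79.
Month 3: interest €10.28; balance after payment €500.07.
Month 4: interest €10.04; balance after payment €488.12.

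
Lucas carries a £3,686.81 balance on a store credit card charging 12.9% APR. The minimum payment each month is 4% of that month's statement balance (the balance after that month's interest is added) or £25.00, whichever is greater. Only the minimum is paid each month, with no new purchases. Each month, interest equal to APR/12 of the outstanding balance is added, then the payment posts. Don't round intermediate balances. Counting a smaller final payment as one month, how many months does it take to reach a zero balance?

Monthly rate r = 12.9%/12 = 1.075% = 0.01075.
While 4% of the post-interest balance exceeds £25.00, each month B ← (B·(1+r))·(1 − 0.04), i.e. B shrinks by the factor (1+r)·0.96 = 0.97032.
This holds for months 1–60. Entering month 61 the balance is £604.71; 4% of the post-interest balance is now below £25.00, so the flat £25.00 minimum applies from here.
From month 61 a fixed £25.00 at rate r clears £604.71 in 29 more payments. Total: 60 + 29 = 89 months.

89 months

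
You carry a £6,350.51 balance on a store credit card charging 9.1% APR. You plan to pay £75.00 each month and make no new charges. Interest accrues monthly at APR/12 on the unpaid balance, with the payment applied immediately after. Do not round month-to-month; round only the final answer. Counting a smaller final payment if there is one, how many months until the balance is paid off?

137 payments

Monthly rate r = 9.1%/12 = 0.758333% = 0.00758333.
Recurrence: B ← B·(1+r) − £75.00.
Month 1: interest £48.16; balance after payment £6,323.67.
Month 2: interest £47.95; balance after payment £6,296.62.
Closed form: n = −ln(1 − rB₀/P)/ln(1+r) = −ln(0.35789)/ln(1.00758) ≈ 136.010, so the balance reaches zero during payment 137.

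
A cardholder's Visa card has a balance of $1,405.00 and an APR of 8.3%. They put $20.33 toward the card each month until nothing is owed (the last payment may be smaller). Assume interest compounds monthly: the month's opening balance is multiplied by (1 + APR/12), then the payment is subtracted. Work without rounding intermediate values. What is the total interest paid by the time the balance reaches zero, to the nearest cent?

Monthly rate r = 8.3%/12 = 0.691667% = 0.00691667.
Payoff takes n = ⌈−ln(1 − rB₀/P)/ln(1+r)⌉ = ⌈94.316⌉ = 95 payments; the last is $6.43.
Total paid = 94·$20.33 + $6.43 = $1,917.45.
Total interest = total paid − principal = $1,917.45 − $1,405.00 = $512.45.

$512.45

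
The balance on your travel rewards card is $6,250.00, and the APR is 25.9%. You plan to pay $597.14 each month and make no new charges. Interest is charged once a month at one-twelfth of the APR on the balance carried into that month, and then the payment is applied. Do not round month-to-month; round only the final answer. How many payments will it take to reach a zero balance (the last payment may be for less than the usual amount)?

12 payments

Monthly rate r = 25.9%/12 = 2.15833% = 0.0215833.
Recurrence: B ← B·(1+r) − $597.14.
Month 1: interest $134.90; balance after payment $5,787.76.
Month 2: interest $124.92; balance after payment $5,315.53.
Closed form: n = −ln(1 − rB₀/P)/ln(1+r) = −ln(0.7741)/ln(1.02158) ≈ 11.991, so the balance reaches zero during payment 12.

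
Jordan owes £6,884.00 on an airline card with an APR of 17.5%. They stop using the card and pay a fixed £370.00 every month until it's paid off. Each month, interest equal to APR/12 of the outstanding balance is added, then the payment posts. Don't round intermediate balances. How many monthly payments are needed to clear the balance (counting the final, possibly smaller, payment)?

Monthly rate r = 17.5%/12 = 1.45833% = 0.0145833.
Recurrence: B ← B·(1+r) − £370.00.
Month 1: interest £100.39; balance after payment £6,614.39.
Month 2: interest £96.46; balance after payment £6,340.85.
Closed form: n = −ln(1 − rB₀/P)/ln(1+r) = −ln(0.72867)/ln(1.01458) ≈ 21.863, so the balance reaches zero during payment 22.

22 payments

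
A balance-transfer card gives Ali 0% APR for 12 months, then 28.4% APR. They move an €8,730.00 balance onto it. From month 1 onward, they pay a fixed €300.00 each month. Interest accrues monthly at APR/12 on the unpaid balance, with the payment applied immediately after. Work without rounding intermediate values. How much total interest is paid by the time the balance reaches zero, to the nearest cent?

Promo months 1–12 at r₀ = 0%/12 = 0; months 13+ at r₁ = 28.4%/12 = 0.0236667.
After month 12 (no interest yet): B = €8,730.00 − 12·€300.00 = €5,130.00.
Then at r₁ with €300.00/mo: n₂ = −ln(1 − r₁·B/P)/ln(1+r₁) ≈ 22.17 → 23 more payments.
Total paid = 34·€300.00 + €52.95 = €10,252.95; interest = €10,252.95 − €8,730.00 = €1,522.95.

€1,522.95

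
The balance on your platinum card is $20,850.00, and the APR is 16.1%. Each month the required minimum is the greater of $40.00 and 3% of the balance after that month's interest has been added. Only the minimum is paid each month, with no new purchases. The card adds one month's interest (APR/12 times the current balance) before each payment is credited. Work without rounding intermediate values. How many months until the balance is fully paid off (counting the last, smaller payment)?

Monthly rate r = 16.1%/12 = 1.34167% = 0.0134167.
While 3% of the post-interest balance exceeds $40.00, each month B ← (B·(1+r))·(1 − 0.03), i.e. B shrinks by the factor (1+r)·0.97 = 0.98301.
This holds for months 1–162. Entering month 163 the balance is $1,299.54; 3% of the post-interest balance is now below $40.00, so the flat $40.00 minimum applies from here.
From month 163 a fixed $40.00 at rate r clears $1,299.54 in 43 more payments. Total: 162 + 43 = 205 months.

205 months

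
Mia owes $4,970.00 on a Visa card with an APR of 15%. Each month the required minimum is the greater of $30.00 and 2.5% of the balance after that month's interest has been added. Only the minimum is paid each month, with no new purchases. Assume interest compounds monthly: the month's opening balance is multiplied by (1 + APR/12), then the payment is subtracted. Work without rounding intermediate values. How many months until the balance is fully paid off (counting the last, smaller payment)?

Monthly rate r = 15%/12 = 1.25% = 0.0125.
While 2.5% of the post-interest balance exceeds $30.00, each month B ← (B·(1+r))·(1 − 0.025), i.e. B shrinks by the factor (1+r)·0.975 = 0.98719.
This holds for months 1–112. Entering month 113 the balance is $1,172.51; 2.5% of the post-interest balance is now below $30.00, so the flat $30.00 minimum applies from here.
From month 113 a fixed $30.00 at rate r clears $1,172.51 in 54 more payments. Total: 112 + 54 = 166 months.

166 months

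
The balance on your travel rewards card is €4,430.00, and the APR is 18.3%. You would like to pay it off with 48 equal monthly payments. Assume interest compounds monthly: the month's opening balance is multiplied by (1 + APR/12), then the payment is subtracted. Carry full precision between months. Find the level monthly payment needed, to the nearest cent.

Monthly rate r = 18.3%/12 = 1.525% = 0.01525.
Level-payment amortization: P = B₀·r / (1 − (1+r)^(−n)) = 4430.00·0.01525 / (1 − 1.01525^(−48)).
Denominator 1 − (1+r)^(−48) = 0.516389092.
P = 67.5575 / 0.516389092 ≈ 130.83.

€130.83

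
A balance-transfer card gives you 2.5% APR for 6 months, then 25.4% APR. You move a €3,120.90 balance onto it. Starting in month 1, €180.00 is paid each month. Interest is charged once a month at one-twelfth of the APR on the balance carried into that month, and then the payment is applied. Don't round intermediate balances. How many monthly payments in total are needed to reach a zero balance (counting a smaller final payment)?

Promo months 1–6 at r₀ = 2.5%/12 = 0.00208333; months 7+ at r₁ = 25.4%/12 = 0.0211667.
After month 6: iterate B ← B·(1+r₀) − €180.00 for 6 months → €2,074.47.
Then at r₁ with €180.00/mo: n₂ = −ln(1 − r₁·B/P)/ln(1+r₁) ≈ 13.35 → 14 more payments.

20 months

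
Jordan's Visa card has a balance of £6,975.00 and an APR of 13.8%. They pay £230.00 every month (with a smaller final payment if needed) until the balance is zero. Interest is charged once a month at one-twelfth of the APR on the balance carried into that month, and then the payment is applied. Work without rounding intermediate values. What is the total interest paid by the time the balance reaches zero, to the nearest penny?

£1,651.79

Monthly rate r = 13.8%/12 = 1.15% = 0.0115.
Payoff takes n = ⌈−ln(1 − rB₀/P)/ln(1+r)⌉ = ⌈37.506⌉ = 38 payments; the last is £116.79.
Total paid = 37·£230.00 + £116.79 = £8,626.79.
Total interest = total paid − principal = £8,626.79 − £6,975.00 = £1,651.79.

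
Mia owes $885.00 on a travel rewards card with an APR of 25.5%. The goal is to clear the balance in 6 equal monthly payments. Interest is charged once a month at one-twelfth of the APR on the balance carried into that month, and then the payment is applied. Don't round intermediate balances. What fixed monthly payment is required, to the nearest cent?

$158.66

Monthly rate r = 25.5%/12 = 2.125% = 0.02125.
Level-payment amortization: P = B₀·r / (1 − (1+r)^(−n)) = 885.00·0.02125 / (1 − 1.02125^(−6)).
Denominator 1 − (1+r)^(−6) = 0.118529905.
P = 18.8063 / 0.118529905 ≈ 158.66.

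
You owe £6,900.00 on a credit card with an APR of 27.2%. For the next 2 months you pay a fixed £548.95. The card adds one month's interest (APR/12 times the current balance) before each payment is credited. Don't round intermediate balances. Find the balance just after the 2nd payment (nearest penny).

Monthly rate r = 27.2%/12 = 2.26667% = 0.0226667.
Each month: B ← B·(1+r) − £548.95.
Month 1: interest £156.40; balance after payment £6,507.45.
Month 2: interest £147.50; balance after payment £6,106.00.

£6,106.00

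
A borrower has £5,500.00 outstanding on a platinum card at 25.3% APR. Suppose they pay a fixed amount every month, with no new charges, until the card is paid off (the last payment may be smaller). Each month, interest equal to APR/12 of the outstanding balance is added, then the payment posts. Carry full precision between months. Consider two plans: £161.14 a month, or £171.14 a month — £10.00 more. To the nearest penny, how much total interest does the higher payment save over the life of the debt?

Monthly rate r = 25.3%/12 = 2.10833% = 0.0210833.
At £161.14/mo: n = ⌈−ln(1 − rB₀/P)/ln(1+r)⌉ = 61 payments (last £152.49); total interest = total paid − £5,500.00 = £4,320.89.
At £171.14/mo: 55 payments (last £42.88); total interest £3,784.44.
Interest saved = £4,320.89 − £3,784.44 = £536.45.

£536.45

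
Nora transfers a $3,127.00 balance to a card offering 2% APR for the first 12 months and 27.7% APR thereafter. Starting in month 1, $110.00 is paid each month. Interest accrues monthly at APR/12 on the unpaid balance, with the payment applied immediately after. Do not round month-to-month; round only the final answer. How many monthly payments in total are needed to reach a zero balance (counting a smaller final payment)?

34 payments

Promo months 1–12 at r₀ = 2%/12 = 0.00166667; months 13+ at r₁ = 27.7%/12 = 0.0230833.
After month 12: iterate B ← B·(1+r₀) − $110.00 for 12 months → $1,857.95.
Then at r₁ with $110.00/mo: n₂ = −ln(1 − r₁·B/P)/ln(1+r₁) ≈ 21.65 → 22 more payments.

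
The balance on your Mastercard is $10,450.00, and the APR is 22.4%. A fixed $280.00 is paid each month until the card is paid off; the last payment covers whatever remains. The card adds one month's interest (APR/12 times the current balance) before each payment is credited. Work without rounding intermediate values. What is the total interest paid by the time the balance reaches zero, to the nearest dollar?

$7,611

Monthly rate r = 22.4%/12 = 1.86667% = 0.0186667.
Payoff takes n = ⌈−ln(1 − rB₀/P)/ln(1+r)⌉ = ⌈64.501⌉ = 65 payments; the last is $140.99.
Total paid = 64·$280.00 + $140.99 = $18,060.99.
Total interest = total paid − principal = $18,060.99 − $10,450.00 = $7,610.99.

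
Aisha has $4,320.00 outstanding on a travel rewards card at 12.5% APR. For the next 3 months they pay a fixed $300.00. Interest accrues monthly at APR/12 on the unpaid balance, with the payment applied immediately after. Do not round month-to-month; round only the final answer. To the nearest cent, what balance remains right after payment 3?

$3,547.00

Monthly rate r = 12.5%/12 = 1.04167% = 0.0104167.
Each month: B ← B·(1+r) − $300.00.
Month 1: interest $45.00; balance after payment $4,065.00.
Month 2: interest $42.34; balance after payment $3,807.34.
Month 3: interest $39.66; balance after payment $3,547.00.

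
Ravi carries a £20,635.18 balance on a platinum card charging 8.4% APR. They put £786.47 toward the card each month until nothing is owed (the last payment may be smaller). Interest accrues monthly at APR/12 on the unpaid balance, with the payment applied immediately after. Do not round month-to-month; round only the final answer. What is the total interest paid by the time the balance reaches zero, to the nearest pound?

Monthly rate r = 8.4%/12 = 0.7% = 0.007.
Payoff takes n = ⌈−ln(1 − rB₀/P)/ln(1+r)⌉ = ⌈29.091⌉ = 30 payments; the last is £71.99.
Total paid = 29·£786.47 + £71.99 = £22,879.62.
Total interest = total paid − principal = £22,879.62 − £20,635.18 = £2,244.44.

£2,244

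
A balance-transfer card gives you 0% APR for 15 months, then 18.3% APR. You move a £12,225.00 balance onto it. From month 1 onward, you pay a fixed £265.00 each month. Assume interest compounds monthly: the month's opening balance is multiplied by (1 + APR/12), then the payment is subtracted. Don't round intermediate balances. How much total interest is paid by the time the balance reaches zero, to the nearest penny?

£3,024.82

Promo months 1–15 at r₀ = 0%/12 = 0; months 16+ at r₁ = 18.3%/12 = 0.01525.
After month 15 (no interest yet): B = £12,225.00 − 15·£265.00 = £8,250.00.
Then at r₁ with £265.00/mo: n₂ = −ln(1 − r₁·B/P)/ln(1+r₁) ≈ 42.54 → 43 more payments.
Total paid = 57·£265.00 + £144.82 = £15,249.82; interest = £15,249.82 − £12,225.00 = £3,024.82.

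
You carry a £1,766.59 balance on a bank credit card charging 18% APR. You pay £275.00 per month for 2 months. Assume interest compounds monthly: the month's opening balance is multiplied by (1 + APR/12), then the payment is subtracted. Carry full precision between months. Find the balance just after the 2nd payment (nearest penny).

Monthly rate r = 18%/12 = 1.5% = 0.015.
Each month: B ← B·(1+r) − £275.00.
Month 1: interest £26.50; balance after payment £1,518.09.
Month 2: interest £22.77; balance after payment £1,265.86.

£1,265.86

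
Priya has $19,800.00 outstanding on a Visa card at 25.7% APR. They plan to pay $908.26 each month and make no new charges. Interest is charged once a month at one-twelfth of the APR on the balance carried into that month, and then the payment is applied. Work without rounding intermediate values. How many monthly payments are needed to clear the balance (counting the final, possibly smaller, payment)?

30 payments

Monthly rate r = 25.7%/12 = 2.14167% = 0.0214167.
Recurrence: B ← B·(1+r) − $908.26.
Month 1: interest $424.05; balance after payment $19,315.79.
Month 2: interest $413.68; balance after payment $18,821.21.
Closed form: n = −ln(1 − rB₀/P)/ln(1+r) = −ln(0.53312)/ln(1.02142) ≈ 29.684, so the balance reaches zero during payment 30.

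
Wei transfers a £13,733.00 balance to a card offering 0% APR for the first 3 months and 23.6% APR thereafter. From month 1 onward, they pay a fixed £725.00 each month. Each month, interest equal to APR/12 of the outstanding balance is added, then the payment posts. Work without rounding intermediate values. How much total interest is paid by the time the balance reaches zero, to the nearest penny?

Promo months 1–3 at r₀ = 0%/12 = 0; months 4+ at r₁ = 23.6%/12 = 0.0196667.
After month 3 (no interest yet): B = £13,733.00 − 3·£725.00 = £11,558.00.
Then at r₁ with £725.00/mo: n₂ = −ln(1 − r₁·B/P)/ln(1+r₁) ≈ 19.32 → 20 more payments.
Total paid = 22·£725.00 + £230.43 = £16,180.43; interest = £16,180.43 − £13,733.00 = £2,447.43.

£2,447.43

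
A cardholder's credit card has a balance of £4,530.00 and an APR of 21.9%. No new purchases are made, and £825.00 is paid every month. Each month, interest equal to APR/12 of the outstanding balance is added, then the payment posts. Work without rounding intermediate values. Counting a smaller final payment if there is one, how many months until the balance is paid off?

6 months

Monthly rate r = 21.9%/12 = 1.825% = 0.01825.
Recurrence: B ← B·(1+r) − £825.00.
Month 1: interest £82.67; balance after payment £3,787.67.
Month 2: interest £69.13; balance after payment £3,031.80.
Month 3: interest £55.33; balance after payment £2,262.13.
Month 4: interest £41.28; balance after payment £1,478.41.
Month 5: interest £26.98; balance after payment £680.39.
Month 6: interest £12.42; balance after payment £0.00.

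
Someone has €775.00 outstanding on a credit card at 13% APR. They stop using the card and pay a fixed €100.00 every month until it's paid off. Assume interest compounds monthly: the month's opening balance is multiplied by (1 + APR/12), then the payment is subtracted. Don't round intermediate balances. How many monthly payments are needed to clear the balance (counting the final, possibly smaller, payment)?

9 payments

Monthly rate r = 13%/12 = 1.08333% = 0.0108333.
Recurrence: B ← B·(1+r) − €100.00.
Month 1: interest €8.40; balance after payment €683.40.
Month 2: interest €7.40; balance after payment €590.80.
Closed form: n = −ln(1 − rB₀/P)/ln(1+r) = −ln(0.91604)/ln(1.01083) ≈ 8.139, so the balance reaches zero during payment 9.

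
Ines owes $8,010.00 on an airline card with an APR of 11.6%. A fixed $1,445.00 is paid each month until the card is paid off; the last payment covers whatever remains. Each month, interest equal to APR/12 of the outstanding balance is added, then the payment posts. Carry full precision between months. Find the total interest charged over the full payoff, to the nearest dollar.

Monthly rate r = 11.6%/12 = 0.966667% = 0.00966667.
Payoff takes n = ⌈−ln(1 − rB₀/P)/ln(1+r)⌉ = ⌈5.725⌉ = 6 payments; the last is $1,048.71.
Total paid = 5·$1,445.00 + $1,048.71 = $8,273.71.
Total interest = total paid − principal = $8,273.71 − $8,010.00 = $263.71.

$264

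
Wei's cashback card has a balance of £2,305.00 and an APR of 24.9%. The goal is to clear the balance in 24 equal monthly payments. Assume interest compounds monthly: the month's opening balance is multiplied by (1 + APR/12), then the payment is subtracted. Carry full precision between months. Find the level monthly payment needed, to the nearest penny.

£122.91

Monthly rate r = 24.9%/12 = 2.075% = 0.02075.
Level-payment amortization: P = B₀·r / (1 − (1+r)^(−n)) = 2305.00·0.02075 / (1 − 1.02075^(−24)).
Denominator 1 − (1+r)^(−24) = 0.389149866.
P = 47.8287 / 0.389149866 ≈ 122.91.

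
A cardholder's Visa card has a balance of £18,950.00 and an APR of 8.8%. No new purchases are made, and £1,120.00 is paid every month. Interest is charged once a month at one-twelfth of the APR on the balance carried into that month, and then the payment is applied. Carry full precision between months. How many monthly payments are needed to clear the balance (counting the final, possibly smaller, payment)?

19 months

Monthly rate r = 8.8%/12 = 0.733333% = 0.00733333.
Recurrence: B ← B·(1+r) − £1,120.00.
Month 1: interest £138.97; balance after payment £17,968.97.
Month 2: interest £131.77; balance after payment £16,980.74.
Closed form: n = −ln(1 − rB₀/P)/ln(1+r) = −ln(0.87592)/ln(1.00733) ≈ 18.131, so the balance reaches zero during payment 19.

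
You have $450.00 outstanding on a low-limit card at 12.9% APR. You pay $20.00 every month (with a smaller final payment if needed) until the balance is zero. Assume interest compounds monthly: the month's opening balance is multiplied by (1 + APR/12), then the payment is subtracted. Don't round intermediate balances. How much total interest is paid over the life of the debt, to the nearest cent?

Monthly rate r = 12.9%/12 = 1.075% = 0.01075.
Payoff takes n = ⌈−ln(1 − rB₀/P)/ln(1+r)⌉ = ⌈25.897⌉ = 26 payments; the last is $17.95.
Total paid = 25·$20.00 + $17.95 = $517.95.
Total interest = total paid − principal = $517.95 − $450.00 = $67.95.

$67.95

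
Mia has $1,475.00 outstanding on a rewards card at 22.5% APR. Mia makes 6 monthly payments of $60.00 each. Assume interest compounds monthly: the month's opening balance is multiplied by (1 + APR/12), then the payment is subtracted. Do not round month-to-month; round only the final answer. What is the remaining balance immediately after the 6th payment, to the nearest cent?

Monthly rate r = 22.5%/12 = 1.875% = 0.01875.
Each month: B ← B·(1+r) − $60.00.
Month 1: interest $27.66; balance after payment $1,442.66.
Month 2: interest $27.05; balance after payment $1,409.71.
Month 3: interest $26.43; balance after payment $1,376.14.
Month 4: interest $25.80; balance after payment $1,341.94.
Month 5: interest $25.16; balance after payment $1,307.10.
Month 6: interest $24.51; balance after payment $1,271.61.

$1,271.61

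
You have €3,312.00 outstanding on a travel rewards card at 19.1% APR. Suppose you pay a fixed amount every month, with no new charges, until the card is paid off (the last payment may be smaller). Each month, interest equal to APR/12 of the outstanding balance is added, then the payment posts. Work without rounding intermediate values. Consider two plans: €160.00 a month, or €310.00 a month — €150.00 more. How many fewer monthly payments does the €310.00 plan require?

14 fewer payments

Monthly rate r = 19.1%/12 = 1.59167% = 0.0159167.
At €160.00/mo: n = ⌈−ln(1 − rB₀/P)/ln(1+r)⌉ = 26 payments (last €50.03); total interest = total paid − €3,312.00 = €738.03.
At €310.00/mo: 12 payments (last €249.45); total interest €347.45.
Payments saved = 26 − 12 = 14.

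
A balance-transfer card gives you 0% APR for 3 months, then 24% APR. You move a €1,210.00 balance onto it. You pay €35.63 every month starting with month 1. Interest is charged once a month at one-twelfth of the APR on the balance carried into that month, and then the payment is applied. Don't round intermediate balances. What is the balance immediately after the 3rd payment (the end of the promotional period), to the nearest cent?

€1,103.11

Promo months 1–3 at r₀ = 0%/12 = 0; months 4+ at r₁ = 24%/12 = 0.02.
After month 3 (no interest yet): B = €1,210.00 − 3·€35.63 = €1,103.11.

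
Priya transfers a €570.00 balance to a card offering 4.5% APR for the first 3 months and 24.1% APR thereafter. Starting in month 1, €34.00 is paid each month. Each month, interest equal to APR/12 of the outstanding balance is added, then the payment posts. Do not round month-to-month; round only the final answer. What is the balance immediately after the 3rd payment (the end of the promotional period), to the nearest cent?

€474.05

Promo months 1–3 at r₀ = 4.5%/12 = 0.00375; months 4+ at r₁ = 24.1%/12 = 0.0200833.
After month 3: iterate B ← B·(1+r₀) − €34.00 for 3 months → €474.05.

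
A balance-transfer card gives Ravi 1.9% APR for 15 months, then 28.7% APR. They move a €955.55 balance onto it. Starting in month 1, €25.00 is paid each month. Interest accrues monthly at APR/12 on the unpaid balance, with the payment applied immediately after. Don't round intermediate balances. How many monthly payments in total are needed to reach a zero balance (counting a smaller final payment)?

Promo months 1–15 at r₀ = 1.9%/12 = 0.00158333; months 16+ at r₁ = 28.7%/12 = 0.0239167.
After month 15: iterate B ← B·(1+r₀) − €25.00 for 15 months → €599.31.
Then at r₁ with €25.00/mo: n₂ = −ln(1 − r₁·B/P)/ln(1+r₁) ≈ 36.04 → 37 more payments.

52 payments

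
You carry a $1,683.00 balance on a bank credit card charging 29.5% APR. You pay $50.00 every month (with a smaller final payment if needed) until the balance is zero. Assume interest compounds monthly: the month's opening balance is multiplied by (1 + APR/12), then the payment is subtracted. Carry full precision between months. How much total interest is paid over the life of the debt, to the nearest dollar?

Monthly rate r = 29.5%/12 = 2.45833% = 0.0245833.
Payoff takes n = ⌈−ln(1 − rB₀/P)/ln(1+r)⌉ = ⌈72.355⌉ = 73 payments; the last is $17.88.
Total paid = 72·$50.00 + $17.88 = $3,617.88.
Total interest = total paid − principal = $3,617.88 − $1,683.00 = $1,934.88.

$1,935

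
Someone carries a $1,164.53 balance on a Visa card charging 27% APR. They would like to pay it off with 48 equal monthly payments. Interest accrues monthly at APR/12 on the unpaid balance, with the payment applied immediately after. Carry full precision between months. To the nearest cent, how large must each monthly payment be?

Monthly rate r = 27%/12 = 2.25% = 0.0225.
Level-payment amortization: P = B₀·r / (1 − (1+r)^(−n)) = 1164.53·0.0225 / (1 − 1.0225^(−48)).
Denominator 1 − (1+r)^(−48) = 0.656314825.
P = 26.2019 / 0.656314825 ≈ 39.92.

$39.92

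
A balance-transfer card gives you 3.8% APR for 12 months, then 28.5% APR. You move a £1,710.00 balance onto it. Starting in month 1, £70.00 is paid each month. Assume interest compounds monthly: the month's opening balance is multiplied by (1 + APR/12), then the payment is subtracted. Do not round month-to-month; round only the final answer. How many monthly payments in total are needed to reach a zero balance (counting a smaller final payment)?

28 months

Promo months 1–12 at r₀ = 3.8%/12 = 0.00316667; months 13+ at r₁ = 28.5%/12 = 0.02375.
After month 12: iterate B ← B·(1+r₀) − £70.00 for 12 months → £921.34.
Then at r₁ with £70.00/mo: n₂ = −ln(1 − r₁·B/P)/ln(1+r₁) ≈ 15.97 → 16 more payments.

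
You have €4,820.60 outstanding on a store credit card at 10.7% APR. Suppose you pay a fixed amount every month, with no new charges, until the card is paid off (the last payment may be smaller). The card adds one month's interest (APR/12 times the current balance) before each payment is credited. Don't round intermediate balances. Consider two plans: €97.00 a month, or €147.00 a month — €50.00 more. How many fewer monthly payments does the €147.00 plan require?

27 fewer payments

Monthly rate r = 10.7%/12 = 0.891667% = 0.00891667.
At €97.00/mo: n = ⌈−ln(1 − rB₀/P)/ln(1+r)⌉ = 66 payments (last €91.92); total interest = total paid − €4,820.60 = €1,576.32.
At €147.00/mo: 39 payments (last €141.66); total interest €907.06.
Payments saved = 66 − 39 = 27.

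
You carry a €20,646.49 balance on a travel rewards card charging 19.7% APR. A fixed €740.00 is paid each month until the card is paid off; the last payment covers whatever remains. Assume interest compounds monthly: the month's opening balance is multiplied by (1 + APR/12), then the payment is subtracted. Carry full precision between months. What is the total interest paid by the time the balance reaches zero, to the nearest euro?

Monthly rate r = 19.7%/12 = 1.64167% = 0.0164167.
Payoff takes n = ⌈−ln(1 − rB₀/P)/ln(1+r)⌉ = ⌈37.618⌉ = 38 payments; the last is €459.09.
Total paid = 37·€740.00 + €459.09 = €27,839.09.
Total interest = total paid − principal = €27,839.09 − €20,646.49 = €7,192.60.

€7,193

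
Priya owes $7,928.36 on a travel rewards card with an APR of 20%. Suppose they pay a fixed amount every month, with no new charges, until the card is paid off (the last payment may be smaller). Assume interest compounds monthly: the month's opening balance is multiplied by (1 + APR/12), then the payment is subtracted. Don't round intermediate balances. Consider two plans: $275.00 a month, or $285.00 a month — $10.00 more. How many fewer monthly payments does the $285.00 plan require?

Monthly rate r = 20%/12 = 1.66667% = 0.0166667.
At $275.00/mo: n = ⌈−ln(1 − rB₀/P)/ln(1+r)⌉ = 40 payments (last $171.21); total interest = total paid − $7,928.36 = $2,967.85.
At $285.00/mo: 38 payments (last $196.69); total interest $2,813.33.
Payments saved = 40 − 38 = 2.

2 fewer payments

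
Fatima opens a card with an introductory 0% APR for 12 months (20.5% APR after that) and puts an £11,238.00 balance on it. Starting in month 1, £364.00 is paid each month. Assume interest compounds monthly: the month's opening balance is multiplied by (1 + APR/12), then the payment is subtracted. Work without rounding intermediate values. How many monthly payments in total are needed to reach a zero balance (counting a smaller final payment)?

35 months

Promo months 1–12 at r₀ = 0%/12 = 0; months 13+ at r₁ = 20.5%/12 = 0.0170833.
After month 12 (no interest yet): B = £11,238.00 − 12·£364.00 = £6,870.00.
Then at r₁ with £364.00/mo: n₂ = −ln(1 − r₁·B/P)/ln(1+r₁) ≈ 22.98 → 23 more payments.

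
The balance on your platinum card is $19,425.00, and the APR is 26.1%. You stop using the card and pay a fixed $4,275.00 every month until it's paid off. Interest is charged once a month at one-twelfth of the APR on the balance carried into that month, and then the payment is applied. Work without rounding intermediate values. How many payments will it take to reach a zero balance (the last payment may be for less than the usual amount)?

Monthly rate r = 26.1%/12 = 2.175% = 0.02175.
Recurrence: B ← B·(1+r) − $4,275.00.
Month 1: interest $422.49; balance after payment $15,572.49.
Month 2: interest $338.70; balance after payment $11,636.20.
Month 3: interest $253.09; balance after payment $7,614.28.
Month 4: interest $165.61; balance after payment $3,504.89.
Month 5: interest $76.23; balance after payment $0.00.

5 months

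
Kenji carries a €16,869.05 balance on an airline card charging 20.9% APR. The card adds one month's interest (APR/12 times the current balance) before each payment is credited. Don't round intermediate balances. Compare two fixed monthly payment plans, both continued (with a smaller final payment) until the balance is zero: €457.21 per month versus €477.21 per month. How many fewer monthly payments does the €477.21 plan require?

Monthly rate r = 20.9%/12 = 1.74167% = 0.0174167.
At €457.21/mo: n = ⌈−ln(1 − rB₀/P)/ln(1+r)⌉ = 60 payments (last €269.96); total interest = total paid − €16,869.05 = €10,376.30.
At €477.21/mo: 56 payments (last €182.73); total interest €9,560.23.
Payments saved = 60 − 56 = 4.

4 fewer payments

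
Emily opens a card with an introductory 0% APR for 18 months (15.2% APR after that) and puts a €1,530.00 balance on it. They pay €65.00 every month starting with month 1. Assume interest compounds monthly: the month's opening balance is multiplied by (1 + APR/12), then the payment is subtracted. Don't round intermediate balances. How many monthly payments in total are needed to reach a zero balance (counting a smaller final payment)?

24 payments

Promo months 1–18 at r₀ = 0%/12 = 0; months 19+ at r₁ = 15.2%/12 = 0.0126667.
After month 18 (no interest yet): B = €1,530.00 − 18·€65.00 = €360.00.
Then at r₁ with €65.00/mo: n₂ = −ln(1 − r₁·B/P)/ln(1+r₁) ≈ 5.78 → 6 more payments.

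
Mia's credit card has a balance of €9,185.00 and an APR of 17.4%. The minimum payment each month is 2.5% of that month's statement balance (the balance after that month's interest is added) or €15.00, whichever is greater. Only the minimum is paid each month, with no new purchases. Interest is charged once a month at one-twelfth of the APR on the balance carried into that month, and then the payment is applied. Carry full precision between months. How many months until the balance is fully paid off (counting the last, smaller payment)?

311 months

Monthly rate r = 17.4%/12 = 1.45% = 0.0145.
While 2.5% of the post-interest balance exceeds €15.00, each month B ← (B·(1+r))·(1 − 0.025), i.e. B shrinks by the factor (1+r)·0.975 = 0.98914.
This holds for months 1–252. Entering month 253 the balance is €585.81; 2.5% of the post-interest balance is now below €15.00, so the flat €15.00 minimum applies from here.
From month 253 a fixed €15.00 at rate r clears €585.81 in 59 more payments. Total: 252 + 59 = 311 months.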